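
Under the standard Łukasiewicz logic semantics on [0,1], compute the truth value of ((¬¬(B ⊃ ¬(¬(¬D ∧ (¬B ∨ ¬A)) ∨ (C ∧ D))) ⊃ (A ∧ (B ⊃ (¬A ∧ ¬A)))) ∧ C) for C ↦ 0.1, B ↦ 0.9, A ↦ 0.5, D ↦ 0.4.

¬D: Łukasiewicz ¬ gives 1 − 0.4 = 0.6
¬B: Łukasiewicz ¬ gives 1 − 0.9 = 0.1
¬A: Łukasiewicz ¬ gives 1 − 0.5 = 0.5
(¬B ∨ ¬A) = max(0.1, 0.5) = 0.5
(¬D ∧ (¬B ∨ ¬A)) = min(0.6, 0.5) = 0.5
¬(¬D ∧ (¬B ∨ ¬A)): Łukasiewicz ¬ gives 1 − 0.5 = 0.5
(C ∧ D) = min(0.1, 0.4) = 0.1
(¬(¬D ∧ (¬B ∨ ¬A)) ∨ (C ∧ D)) = max(0.5, 0.1) = 0.5
¬(¬(¬D ∧ (¬B ∨ ¬A)) ∨ (C ∧ D)): Łukasiewicz ¬ gives 1 − 0.5 = 0.5
(B ⊃ ¬(¬(¬D ∧ (¬B ∨ ¬A)) ∨ (C ∧ D))): min(1, 1 − 0.9 + 0.5) = 0.6
¬(B ⊃ ¬(¬(¬D ∧ (¬B ∨ ¬A)) ∨ (C ∧ D))): Łukasiewicz ¬ gives 1 − 0.6 = 0.4
¬¬(B ⊃ ¬(¬(¬D ∧ (¬B ∨ ¬A)) ∨ (C ∧ D))): Łukasiewicz ¬ gives 1 − 0.4 = 0.6
¬A: Łukasiewicz ¬ gives 1 − 0.5 = 0.5
¬A: Łukasiewicz ¬ gives 1 − 0.5 = 0.5
(¬A ∧ ¬A) = min(0.5, 0.5) = 0.5
(B ⊃ (¬A ∧ ¬A)): min(1, 1 − 0.9 + 0.5) = 0.6
(A ∧ (B ⊃ (¬A ∧ ¬A))) = min(0.5, 0.6) = 0.5
(¬¬(B ⊃ ¬(¬(¬D ∧ (¬B ∨ ¬A)) ∨ (C ∧ D))) ⊃ (A ∧ (B ⊃ (¬A ∧ ¬A)))): min(1, 1 − 0.6 + 0.5) = 0.9
((¬¬(B ⊃ ¬(¬(¬D ∧ (¬B ∨ ¬A)) ∨ (C ∧ D))) ⊃ (A ∧ (B ⊃ (¬A ∧ ¬A)))) ∧ C) = min(0.9, 0.1) = 0.1

0.10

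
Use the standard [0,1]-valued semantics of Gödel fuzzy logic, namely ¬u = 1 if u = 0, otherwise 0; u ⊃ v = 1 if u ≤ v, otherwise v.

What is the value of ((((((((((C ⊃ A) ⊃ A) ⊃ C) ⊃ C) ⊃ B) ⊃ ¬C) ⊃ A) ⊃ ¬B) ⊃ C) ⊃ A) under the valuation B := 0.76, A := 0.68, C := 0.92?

0.68

(C ⊃ A): 0.92 > 0.68, so result = 0.68
((C ⊃ A) ⊃ A): 0.68 ≤ 0.68, so result = 1
(((C ⊃ A) ⊃ A) ⊃ C): 1 > 0.92, so result = 0.92
((((C ⊃ A) ⊃ A) ⊃ C) ⊃ C): 0.92 ≤ 0.92, so result = 1
(((((C ⊃ A) ⊃ A) ⊃ C) ⊃ C) ⊃ B): 1 > 0.76, so result = 0.76
¬C: Gödel ¬ of 0.92 = 0 (operand ≠ 0)
((((((C ⊃ A) ⊃ A) ⊃ C) ⊃ C) ⊃ B) ⊃ ¬C): 0.76 > 0, so result = 0
(((((((C ⊃ A) ⊃ A) ⊃ C) ⊃ C) ⊃ B) ⊃ ¬C) ⊃ A): 0 ≤ 0.68, so result = 1
¬B: Gödel ¬ of 0.76 = 0 (operand ≠ 0)
((((((((C ⊃ A) ⊃ A) ⊃ C) ⊃ C) ⊃ B) ⊃ ¬C) ⊃ A) ⊃ ¬B): 1 > 0, so result = 0
(((((((((C ⊃ A) ⊃ A) ⊃ C) ⊃ C) ⊃ B) ⊃ ¬C) ⊃ A) ⊃ ¬B) ⊃ C): 0 ≤ 0.92, so result = 1
((((((((((C ⊃ A) ⊃ A) ⊃ C) ⊃ C) ⊃ B) ⊃ ¬C) ⊃ A) ⊃ ¬B) ⊃ C) ⊃ A): 1 > 0.68, so result = 0.68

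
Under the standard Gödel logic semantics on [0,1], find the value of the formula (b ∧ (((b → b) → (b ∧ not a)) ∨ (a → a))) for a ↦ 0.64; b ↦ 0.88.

0.88

(b → b): 0.88 ≤ 0.88, so result = 1
not a: Gödel ¬ of 0.64 = 0 (operand ≠ 0)
(b ∧ not a) = min(0.88, 0) = 0
((b → b) → (b ∧ not a)): 1 > 0, so result = 0
(a → a): 0.64 ≤ 0.64, so result = 1
(((b → b) → (b ∧ not a)) ∨ (a → a)) = max(0, 1) = 1
(b ∧ (((b → b) → (b ∧ not a)) ∨ (a → a))) = min(0.88, 1) = 0.88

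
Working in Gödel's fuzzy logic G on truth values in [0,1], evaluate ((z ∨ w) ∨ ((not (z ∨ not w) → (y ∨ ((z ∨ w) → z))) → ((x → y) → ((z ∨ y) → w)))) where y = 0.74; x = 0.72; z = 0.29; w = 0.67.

0.67

(z ∨ w) = max(0.29, 0.67) = 0.67
not w: Gödel ¬ of 0.67 = 0 (operand ≠ 0)
(z ∨ not w) = max(0.29, 0) = 0.29
not (z ∨ not w): Gödel ¬ of 0.29 = 0 (operand ≠ 0)
(z ∨ w) = max(0.29, 0.67) = 0.67
((z ∨ w) → z): 0.67 > 0.29, so result = 0.29
(y ∨ ((z ∨ w) → z)) = max(0.74, 0.29) = 0.74
(not (z ∨ not w) → (y ∨ ((z ∨ w) → z))): 0 ≤ 0.74, so result = 1
(x → y): 0.72 ≤ 0.74, so result = 1
(z ∨ y) = max(0.29, 0.74) = 0.74
((z ∨ y) → w): 0.74 > 0.67, so result = 0.67
((x → y) → ((z ∨ y) → w)): 1 > 0.67, so result = 0.67
((not (z ∨ not w) → (y ∨ ((z ∨ w) → z))) → ((x → y) → ((z ∨ y) → w))): 1 > 0.67, so result = 0.67
((z ∨ w) ∨ ((not (z ∨ not w) → (y ∨ ((z ∨ w) → z))) → ((x → y) → ((z ∨ y) → w)))) = max(0.67, 0.67) = 0.67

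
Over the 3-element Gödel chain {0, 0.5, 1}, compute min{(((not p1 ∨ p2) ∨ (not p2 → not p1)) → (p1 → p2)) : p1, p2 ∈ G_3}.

The minimum is attained at p1 = 1, p2 = 0.5:
  not p1: Gödel ¬ of 1 = 0 (operand ≠ 0)
  (not p1 ∨ p2) = max(0, 0.5) = 0.5
  not p2: Gödel ¬ of 0.5 = 0 (operand ≠ 0)
  not p1: Gödel ¬ of 1 = 0 (operand ≠ 0)
  (not p2 → not p1): 0 ≤ 0, so result = 1
  ((not p1 ∨ p2) ∨ (not p2 → not p1)) = max(0.5, 1) = 1
  (p1 → p2): 1 > 0.5, so result = 0.5
  (((not p1 ∨ p2) ∨ (not p2 → not p1)) → (p1 → p2)): 1 > 0.5, so result = 0.5
Checking all 9 assignments confirms none give a value below 0.50.

0.50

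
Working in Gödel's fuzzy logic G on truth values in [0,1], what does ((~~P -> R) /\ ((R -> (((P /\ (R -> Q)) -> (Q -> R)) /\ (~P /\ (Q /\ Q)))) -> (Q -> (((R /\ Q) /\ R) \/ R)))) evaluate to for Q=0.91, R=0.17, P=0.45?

0.17

~P: Gödel ¬ of 0.45 = 0 (operand ≠ 0)
~~P: Gödel ¬ of 0 = 1 (operand is 0)
(~~P -> R): 1 > 0.17, so result = 0.17
(R -> Q): 0.17 ≤ 0.91, so result = 1
(P /\ (R -> Q)) = min(0.45, 1) = 0.45
(Q -> R): 0.91 > 0.17, so result = 0.17
((P /\ (R -> Q)) -> (Q -> R)): 0.45 > 0.17, so result = 0.17
~P: Gödel ¬ of 0.45 = 0 (operand ≠ 0)
(Q /\ Q) = min(0.91, 0.91) = 0.91
(~P /\ (Q /\ Q)) = min(0, 0.91) = 0
(((P /\ (R -> Q)) -> (Q -> R)) /\ (~P /\ (Q /\ Q))) = min(0.17, 0) = 0
(R -> (((P /\ (R -> Q)) -> (Q -> R)) /\ (~P /\ (Q /\ Q)))): 0.17 > 0, so result = 0
(R /\ Q) = min(0.17, 0.91) = 0.17
((R /\ Q) /\ R) = min(0.17, 0.17) = 0.17
(((R /\ Q) /\ R) \/ R) = max(0.17, 0.17) = 0.17
(Q -> (((R /\ Q) /\ R) \/ R)): 0.91 > 0.17, so result = 0.17
((R -> (((P /\ (R -> Q)) -> (Q -> R)) /\ (~P /\ (Q /\ Q)))) -> (Q -> (((R /\ Q) /\ R) \/ R))): 0 ≤ 0.17, so result = 1
((~~P -> R) /\ ((R -> (((P /\ (R -> Q)) -> (Q -> R)) /\ (~P /\ (Q /\ Q)))) -> (Q -> (((R /\ Q) /\ R) \/ R)))) = min(0.17, 1) = 0.17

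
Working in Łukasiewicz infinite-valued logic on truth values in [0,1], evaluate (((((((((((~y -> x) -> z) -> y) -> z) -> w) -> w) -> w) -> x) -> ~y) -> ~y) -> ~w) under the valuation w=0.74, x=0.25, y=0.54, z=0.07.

~y: Łukasiewicz ¬ gives 1 − 0.54 = 0.46
(~y -> x): min(1, 1 − 0.46 + 0.25) = 0.79
((~y -> x) -> z): min(1, 1 − 0.79 + 0.07) = 0.28
(((~y -> x) -> z) -> y): min(1, 1 − 0.28 + 0.54) = 1
((((~y -> x) -> z) -> y) -> z): min(1, 1 − 1 + 0.07) = 0.07
(((((~y -> x) -> z) -> y) -> z) -> w): min(1, 1 − 0.07 + 0.74) = 1
((((((~y -> x) -> z) -> y) -> z) -> w) -> w): min(1, 1 − 1 + 0.74) = 0.74
(((((((~y -> x) -> z) -> y) -> z) -> w) -> w) -> w): min(1, 1 − 0.74 + 0.74) = 1
((((((((~y -> x) -> z) -> y) -> z) -> w) -> w) -> w) -> x): min(1, 1 − 1 + 0.25) = 0.25
~y: Łukasiewicz ¬ gives 1 − 0.54 = 0.46
(((((((((~y -> x) -> z) -> y) -> z) -> w) -> w) -> w) -> x) -> ~y): min(1, 1 − 0.25 + 0.46) = 1
~y: Łukasiewicz ¬ gives 1 − 0.54 = 0.46
((((((((((~y -> x) -> z) -> y) -> z) -> w) -> w) -> w) -> x) -> ~y) -> ~y): min(1, 1 − 1 + 0.46) = 0.46
~w: Łukasiewicz ¬ gives 1 − 0.74 = 0.26
(((((((((((~y -> x) -> z) -> y) -> z) -> w) -> w) -> w) -> x) -> ~y) -> ~y) -> ~w): min(1, 1 − 0.46 + 0.26) = 0.8

0.80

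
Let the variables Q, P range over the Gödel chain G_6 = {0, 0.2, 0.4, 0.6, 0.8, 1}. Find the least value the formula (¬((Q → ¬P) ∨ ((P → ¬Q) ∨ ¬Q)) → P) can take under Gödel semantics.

0.20

The minimum is attained at Q = 0.2, P = 0.2:
  ¬P: Gödel ¬ of 0.2 = 0 (operand ≠ 0)
  (Q → ¬P): 0.2 > 0, so result = 0
  ¬Q: Gödel ¬ of 0.2 = 0 (operand ≠ 0)
  (P → ¬Q): 0.2 > 0, so result = 0
  ¬Q: Gödel ¬ of 0.2 = 0 (operand ≠ 0)
  ((P → ¬Q) ∨ ¬Q) = max(0, 0) = 0
  ((Q → ¬P) ∨ ((P → ¬Q) ∨ ¬Q)) = max(0, 0) = 0
  ¬((Q → ¬P) ∨ ((P → ¬Q) ∨ ¬Q)): Gödel ¬ of 0 = 1 (operand is 0)
  (¬((Q → ¬P) ∨ ((P → ¬Q) ∨ ¬Q)) → P): 1 > 0.2, so result = 0.2
Checking all 36 assignments confirms none give a value below 0.20.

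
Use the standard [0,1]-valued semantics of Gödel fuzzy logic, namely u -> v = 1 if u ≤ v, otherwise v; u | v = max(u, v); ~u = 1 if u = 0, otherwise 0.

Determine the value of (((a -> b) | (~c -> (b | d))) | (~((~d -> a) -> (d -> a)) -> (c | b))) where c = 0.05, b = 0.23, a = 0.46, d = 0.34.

(a -> b): 0.46 > 0.23, so result = 0.23
~c: Gödel ¬ of 0.05 = 0 (operand ≠ 0)
(b | d) = max(0.23, 0.34) = 0.34
(~c -> (b | d)): 0 ≤ 0.34, so result = 1
((a -> b) | (~c -> (b | d))) = max(0.23, 1) = 1
~d: Gödel ¬ of 0.34 = 0 (operand ≠ 0)
(~d -> a): 0 ≤ 0.46, so result = 1
(d -> a): 0.34 ≤ 0.46, so result = 1
((~d -> a) -> (d -> a)): 1 ≤ 1, so result = 1
~((~d -> a) -> (d -> a)): Gödel ¬ of 1 = 0 (operand ≠ 0)
(c | b) = max(0.05, 0.23) = 0.23
(~((~d -> a) -> (d -> a)) -> (c | b)): 0 ≤ 0.23, so result = 1
(((a -> b) | (~c -> (b | d))) | (~((~d -> a) -> (d -> a)) -> (c | b))) = max(1, 1) = 1

1.00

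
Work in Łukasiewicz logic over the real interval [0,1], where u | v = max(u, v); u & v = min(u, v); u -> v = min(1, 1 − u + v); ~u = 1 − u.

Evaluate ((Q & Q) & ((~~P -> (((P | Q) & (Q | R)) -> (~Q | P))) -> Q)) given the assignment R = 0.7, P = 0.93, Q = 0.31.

0.31

(Q & Q) = min(0.31, 0.31) = 0.31
~P: Łukasiewicz ¬ gives 1 − 0.93 = 0.07
~~P: Łukasiewicz ¬ gives 1 − 0.07 = 0.93
(P | Q) = max(0.93, 0.31) = 0.93
(Q | R) = max(0.31, 0.7) = 0.7
((P | Q) & (Q | R)) = min(0.93, 0.7) = 0.7
~Q: Łukasiewicz ¬ gives 1 − 0.31 = 0.69
(~Q | P) = max(0.69, 0.93) = 0.93
(((P | Q) & (Q | R)) -> (~Q | P)): min(1, 1 − 0.7 + 0.93) = 1
(~~P -> (((P | Q) & (Q | R)) -> (~Q | P))): min(1, 1 − 0.93 + 1) = 1
((~~P -> (((P | Q) & (Q | R)) -> (~Q | P))) -> Q): min(1, 1 − 1 + 0.31) = 0.31
((Q & Q) & ((~~P -> (((P | Q) & (Q | R)) -> (~Q | P))) -> Q)) = min(0.31, 0.31) = 0.31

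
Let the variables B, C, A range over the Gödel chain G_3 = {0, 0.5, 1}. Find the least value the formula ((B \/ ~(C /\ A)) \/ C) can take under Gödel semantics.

The minimum is attained at B = 0, C = 0.5, A = 0.5:
  (C /\ A) = min(0.5, 0.5) = 0.5
  ~(C /\ A): Gödel ¬ of 0.5 = 0 (operand ≠ 0)
  (B \/ ~(C /\ A)) = max(0, 0) = 0
  ((B \/ ~(C /\ A)) \/ C) = max(0, 0.5) = 0.5
Checking all 27 assignments confirms none give a value below 0.50.

0.50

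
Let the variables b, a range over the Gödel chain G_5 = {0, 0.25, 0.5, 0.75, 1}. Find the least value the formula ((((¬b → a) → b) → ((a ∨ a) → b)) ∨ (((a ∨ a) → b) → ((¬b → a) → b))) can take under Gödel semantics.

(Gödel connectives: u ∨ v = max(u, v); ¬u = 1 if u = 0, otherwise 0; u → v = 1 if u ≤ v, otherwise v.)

1.00

Every assignment gives 1. For instance at b = 0, a = 0:
  ¬b: Gödel ¬ of 0 = 1 (operand is 0)
  (¬b → a): 1 > 0, so result = 0
  ((¬b → a) → b): 0 ≤ 0, so result = 1
  (a ∨ a) = max(0, 0) = 0
  ((a ∨ a) → b): 0 ≤ 0, so result = 1
  (((¬b → a) → b) → ((a ∨ a) → b)): 1 ≤ 1, so result = 1
  (a ∨ a) = max(0, 0) = 0
  ((a ∨ a) → b): 0 ≤ 0, so result = 1
  ¬b: Gödel ¬ of 0 = 1 (operand is 0)
  (¬b → a): 1 > 0, so result = 0
  ((¬b → a) → b): 0 ≤ 0, so result = 1
  (((a ∨ a) → b) → ((¬b → a) → b)): 1 ≤ 1, so result = 1
  ((((¬b → a) → b) → ((a ∨ a) → b)) ∨ (((a ∨ a) → b) → ((¬b → a) → b))) = max(1, 1) = 1
All 25 assignments give value 1 — the formula is a G_5-tautology.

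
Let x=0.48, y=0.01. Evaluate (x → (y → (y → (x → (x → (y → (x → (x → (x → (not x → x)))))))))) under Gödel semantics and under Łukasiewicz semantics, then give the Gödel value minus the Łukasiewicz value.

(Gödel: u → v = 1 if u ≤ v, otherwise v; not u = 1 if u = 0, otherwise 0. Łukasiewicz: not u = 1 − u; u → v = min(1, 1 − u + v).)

0.00

Gödel evaluation:
  not x: Gödel ¬ of 0.48 = 0 (operand ≠ 0)
  (not x → x): 0 ≤ 0.48, so result = 1
  (x → (not x → x)): 0.48 ≤ 1, so result = 1
  (x → (x → (not x → x))): 0.48 ≤ 1, so result = 1
  (x → (x → (x → (not x → x)))): 0.48 ≤ 1, so result = 1
  (y → (x → (x → (x → (not x → x))))): 0.01 ≤ 1, so result = 1
  (x → (y → (x → (x → (x → (not x → x)))))): 0.48 ≤ 1, so result = 1
  (x → (x → (y → (x → (x → (x → (not x → x))))))): 0.48 ≤ 1, so result = 1
  (y → (x → (x → (y → (x → (x → (x → (not x → x)))))))): 0.01 ≤ 1, so result = 1
  (y → (y → (x → (x → (y → (x → (x → (x → (not x → x))))))))): 0.01 ≤ 1, so result = 1
  (x → (y → (y → (x → (x → (y → (x → (x → (x → (not x → x)))))))))): 0.48 ≤ 1, so result = 1
  Gödel value = 1
Łukasiewicz evaluation:
  not x: Łukasiewicz ¬ gives 1 − 0.48 = 0.52
  (not x → x): min(1, 1 − 0.52 + 0.48) = 0.96
  (x → (not x → x)): min(1, 1 − 0.48 + 0.96) = 1
  (x → (x → (not x → x))): min(1, 1 − 0.48 + 1) = 1
  (x → (x → (x → (not x → x)))): min(1, 1 − 0.48 + 1) = 1
  (y → (x → (x → (x → (not x → x))))): min(1, 1 − 0.01 + 1) = 1
  (x → (y → (x → (x → (x → (not x → x)))))): min(1, 1 − 0.48 + 1) = 1
  (x → (x → (y → (x → (x → (x → (not x → x))))))): min(1, 1 − 0.48 + 1) = 1
  (y → (x → (x → (y → (x → (x → (x → (not x → x)))))))): min(1, 1 − 0.01 + 1) = 1
  (y → (y → (x → (x → (y → (x → (x → (x → (not x → x))))))))): min(1, 1 − 0.01 + 1) = 1
  (x → (y → (y → (x → (x → (y → (x → (x → (x → (not x → x)))))))))): min(1, 1 − 0.48 + 1) = 1
  Łukasiewicz value = 1
Difference: 1 − 1 = 0.00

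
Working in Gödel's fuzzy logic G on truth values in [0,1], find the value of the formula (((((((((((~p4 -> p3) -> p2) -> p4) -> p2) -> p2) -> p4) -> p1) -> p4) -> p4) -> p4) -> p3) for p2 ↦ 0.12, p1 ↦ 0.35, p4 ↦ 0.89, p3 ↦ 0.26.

~p4: Gödel ¬ of 0.89 = 0 (operand ≠ 0)
(~p4 -> p3): 0 ≤ 0.26, so result = 1
((~p4 -> p3) -> p2): 1 > 0.12, so result = 0.12
(((~p4 -> p3) -> p2) -> p4): 0.12 ≤ 0.89, so result = 1
((((~p4 -> p3) -> p2) -> p4) -> p2): 1 > 0.12, so result = 0.12
(((((~p4 -> p3) -> p2) -> p4) -> p2) -> p2): 0.12 ≤ 0.12, so result = 1
((((((~p4 -> p3) -> p2) -> p4) -> p2) -> p2) -> p4): 1 > 0.89, so result = 0.89
(((((((~p4 -> p3) -> p2) -> p4) -> p2) -> p2) -> p4) -> p1): 0.89 > 0.35, so result = 0.35
((((((((~p4 -> p3) -> p2) -> p4) -> p2) -> p2) -> p4) -> p1) -> p4): 0.35 ≤ 0.89, so result = 1
(((((((((~p4 -> p3) -> p2) -> p4) -> p2) -> p2) -> p4) -> p1) -> p4) -> p4): 1 > 0.89, so result = 0.89
((((((((((~p4 -> p3) -> p2) -> p4) -> p2) -> p2) -> p4) -> p1) -> p4) -> p4) -> p4): 0.89 ≤ 0.89, so result = 1
(((((((((((~p4 -> p3) -> p2) -> p4) -> p2) -> p2) -> p4) -> p1) -> p4) -> p4) -> p4) -> p3): 1 > 0.26, so result = 0.26

0.26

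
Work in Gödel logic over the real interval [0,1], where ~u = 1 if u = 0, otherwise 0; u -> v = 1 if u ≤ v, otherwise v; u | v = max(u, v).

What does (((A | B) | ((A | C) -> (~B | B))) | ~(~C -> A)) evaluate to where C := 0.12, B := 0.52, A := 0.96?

0.96

(A | B) = max(0.96, 0.52) = 0.96
(A | C) = max(0.96, 0.12) = 0.96
~B: Gödel ¬ of 0.52 = 0 (operand ≠ 0)
(~B | B) = max(0, 0.52) = 0.52
((A | C) -> (~B | B)): 0.96 > 0.52, so result = 0.52
((A | B) | ((A | C) -> (~B | B))) = max(0.96, 0.52) = 0.96
~C: Gödel ¬ of 0.12 = 0 (operand ≠ 0)
(~C -> A): 0 ≤ 0.96, so result = 1
~(~C -> A): Gödel ¬ of 1 = 0 (operand ≠ 0)
(((A | B) | ((A | C) -> (~B | B))) | ~(~C -> A)) = max(0.96, 0) = 0.96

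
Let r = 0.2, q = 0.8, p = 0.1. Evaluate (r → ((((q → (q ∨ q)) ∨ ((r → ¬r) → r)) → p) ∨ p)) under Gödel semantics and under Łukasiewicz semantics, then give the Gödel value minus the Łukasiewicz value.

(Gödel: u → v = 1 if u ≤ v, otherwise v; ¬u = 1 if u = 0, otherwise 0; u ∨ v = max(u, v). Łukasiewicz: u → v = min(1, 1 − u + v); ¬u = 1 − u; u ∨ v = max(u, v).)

Gödel evaluation:
  (q ∨ q) = max(0.8, 0.8) = 0.8
  (q → (q ∨ q)): 0.8 ≤ 0.8, so result = 1
  ¬r: Gödel ¬ of 0.2 = 0 (operand ≠ 0)
  (r → ¬r): 0.2 > 0, so result = 0
  ((r → ¬r) → r): 0 ≤ 0.2, so result = 1
  ((q → (q ∨ q)) ∨ ((r → ¬r) → r)) = max(1, 1) = 1
  (((q → (q ∨ q)) ∨ ((r → ¬r) → r)) → p): 1 > 0.1, so result = 0.1
  ((((q → (q ∨ q)) ∨ ((r → ¬r) → r)) → p) ∨ p) = max(0.1, 0.1) = 0.1
  (r → ((((q → (q ∨ q)) ∨ ((r → ¬r) → r)) → p) ∨ p)): 0.2 > 0.1, so result = 0.1
  Gödel value = 0.1
Łukasiewicz evaluation:
  (q ∨ q) = max(0.8, 0.8) = 0.8
  (q → (q ∨ q)): min(1, 1 − 0.8 + 0.8) = 1
  ¬r: Łukasiewicz ¬ gives 1 − 0.2 = 0.8
  (r → ¬r): min(1, 1 − 0.2 + 0.8) = 1
  ((r → ¬r) → r): min(1, 1 − 1 + 0.2) = 0.2
  ((q → (q ∨ q)) ∨ ((r → ¬r) → r)) = max(1, 0.2) = 1
  (((q → (q ∨ q)) ∨ ((r → ¬r) → r)) → p): min(1, 1 − 1 + 0.1) = 0.1
  ((((q → (q ∨ q)) ∨ ((r → ¬r) → r)) → p) ∨ p) = max(0.1, 0.1) = 0.1
  (r → ((((q → (q ∨ q)) ∨ ((r → ¬r) → r)) → p) ∨ p)): min(1, 1 − 0.2 + 0.1) = 0.9
  Łukasiewicz value = 0.9
Difference: 0.1 − 0.9 = -0.80

-0.80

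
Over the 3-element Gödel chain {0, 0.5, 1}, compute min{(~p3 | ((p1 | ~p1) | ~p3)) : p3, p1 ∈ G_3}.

0.50

The minimum is attained at p3 = 0.5, p1 = 0.5:
  ~p3: Gödel ¬ of 0.5 = 0 (operand ≠ 0)
  ~p1: Gödel ¬ of 0.5 = 0 (operand ≠ 0)
  (p1 | ~p1) = max(0.5, 0) = 0.5
  ~p3: Gödel ¬ of 0.5 = 0 (operand ≠ 0)
  ((p1 | ~p1) | ~p3) = max(0.5, 0) = 0.5
  (~p3 | ((p1 | ~p1) | ~p3)) = max(0, 0.5) = 0.5
Checking all 9 assignments confirms none give a value below 0.50.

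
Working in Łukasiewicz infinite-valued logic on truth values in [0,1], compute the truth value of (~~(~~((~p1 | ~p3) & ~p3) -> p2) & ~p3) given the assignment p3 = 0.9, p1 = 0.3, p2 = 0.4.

0.10

~p1: Łukasiewicz ¬ gives 1 − 0.3 = 0.7
~p3: Łukasiewicz ¬ gives 1 − 0.9 = 0.1
(~p1 | ~p3) = max(0.7, 0.1) = 0.7
~p3: Łukasiewicz ¬ gives 1 − 0.9 = 0.1
((~p1 | ~p3) & ~p3) = min(0.7, 0.1) = 0.1
~((~p1 | ~p3) & ~p3): Łukasiewicz ¬ gives 1 − 0.1 = 0.9
~~((~p1 | ~p3) & ~p3): Łukasiewicz ¬ gives 1 − 0.9 = 0.1
(~~((~p1 | ~p3) & ~p3) -> p2): min(1, 1 − 0.1 + 0.4) = 1
~(~~((~p1 | ~p3) & ~p3) -> p2): Łukasiewicz ¬ gives 1 − 1 = 0
~~(~~((~p1 | ~p3) & ~p3) -> p2): Łukasiewicz ¬ gives 1 − 0 = 1
~p3: Łukasiewicz ¬ gives 1 − 0.9 = 0.1
(~~(~~((~p1 | ~p3) & ~p3) -> p2) & ~p3) = min(1, 0.1) = 0.1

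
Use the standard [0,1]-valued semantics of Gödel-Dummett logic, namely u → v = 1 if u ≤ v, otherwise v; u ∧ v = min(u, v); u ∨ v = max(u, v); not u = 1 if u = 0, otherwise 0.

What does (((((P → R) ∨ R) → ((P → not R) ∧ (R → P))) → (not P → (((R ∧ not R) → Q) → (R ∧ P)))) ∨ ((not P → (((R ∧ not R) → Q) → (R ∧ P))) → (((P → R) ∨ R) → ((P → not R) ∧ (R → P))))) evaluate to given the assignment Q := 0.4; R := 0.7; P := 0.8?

(P → R): 0.8 > 0.7, so result = 0.7
((P → R) ∨ R) = max(0.7, 0.7) = 0.7
not R: Gödel ¬ of 0.7 = 0 (operand ≠ 0)
(P → not R): 0.8 > 0, so result = 0
(R → P): 0.7 ≤ 0.8, so result = 1
((P → not R) ∧ (R → P)) = min(0, 1) = 0
(((P → R) ∨ R) → ((P → not R) ∧ (R → P))): 0.7 > 0, so result = 0
not P: Gödel ¬ of 0.8 = 0 (operand ≠ 0)
not R: Gödel ¬ of 0.7 = 0 (operand ≠ 0)
(R ∧ not R) = min(0.7, 0) = 0
((R ∧ not R) → Q): 0 ≤ 0.4, so result = 1
(R ∧ P) = min(0.7, 0.8) = 0.7
(((R ∧ not R) → Q) → (R ∧ P)): 1 > 0.7, so result = 0.7
(not P → (((R ∧ not R) → Q) → (R ∧ P))): 0 ≤ 0.7, so result = 1
((((P → R) ∨ R) → ((P → not R) ∧ (R → P))) → (not P → (((R ∧ not R) → Q) → (R ∧ P)))): 0 ≤ 1, so result = 1
not P: Gödel ¬ of 0.8 = 0 (operand ≠ 0)
not R: Gödel ¬ of 0.7 = 0 (operand ≠ 0)
(R ∧ not R) = min(0.7, 0) = 0
((R ∧ not R) → Q): 0 ≤ 0.4, so result = 1
(R ∧ P) = min(0.7, 0.8) = 0.7
(((R ∧ not R) → Q) → (R ∧ P)): 1 > 0.7, so result = 0.7
(not P → (((R ∧ not R) → Q) → (R ∧ P))): 0 ≤ 0.7, so result = 1
(P → R): 0.8 > 0.7, so result = 0.7
((P → R) ∨ R) = max(0.7, 0.7) = 0.7
not R: Gödel ¬ of 0.7 = 0 (operand ≠ 0)
(P → not R): 0.8 > 0, so result = 0
(R → P): 0.7 ≤ 0.8, so result = 1
((P → not R) ∧ (R → P)) = min(0, 1) = 0
(((P → R) ∨ R) → ((P → not R) ∧ (R → P))): 0.7 > 0, so result = 0
((not P → (((R ∧ not R) → Q) → (R ∧ P))) → (((P → R) ∨ R) → ((P → not R) ∧ (R → P)))): 1 > 0, so result = 0
(((((P → R) ∨ R) → ((P → not R) ∧ (R → P))) → (not P → (((R ∧ not R) → Q) → (R ∧ P)))) ∨ ((not P → (((R ∧ not R) → Q) → (R ∧ P))) → (((P → R) ∨ R) → ((P → not R) ∧ (R → P))))) = max(1, 0) = 1

1.00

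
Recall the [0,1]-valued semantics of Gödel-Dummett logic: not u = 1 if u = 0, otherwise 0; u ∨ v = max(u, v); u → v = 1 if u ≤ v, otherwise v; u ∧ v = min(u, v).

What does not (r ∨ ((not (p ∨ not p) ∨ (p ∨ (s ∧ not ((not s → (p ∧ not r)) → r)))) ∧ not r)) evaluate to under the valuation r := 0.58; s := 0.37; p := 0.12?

not p: Gödel ¬ of 0.12 = 0 (operand ≠ 0)
(p ∨ not p) = max(0.12, 0) = 0.12
not (p ∨ not p): Gödel ¬ of 0.12 = 0 (operand ≠ 0)
not s: Gödel ¬ of 0.37 = 0 (operand ≠ 0)
not r: Gödel ¬ of 0.58 = 0 (operand ≠ 0)
(p ∧ not r) = min(0.12, 0) = 0
(not s → (p ∧ not r)): 0 ≤ 0, so result = 1
((not s → (p ∧ not r)) → r): 1 > 0.58, so result = 0.58
not ((not s → (p ∧ not r)) → r): Gödel ¬ of 0.58 = 0 (operand ≠ 0)
(s ∧ not ((not s → (p ∧ not r)) → r)) = min(0.37, 0) = 0
(p ∨ (s ∧ not ((not s → (p ∧ not r)) → r))) = max(0.12, 0) = 0.12
(not (p ∨ not p) ∨ (p ∨ (s ∧ not ((not s → (p ∧ not r)) → r)))) = max(0, 0.12) = 0.12
not r: Gödel ¬ of 0.58 = 0 (operand ≠ 0)
((not (p ∨ not p) ∨ (p ∨ (s ∧ not ((not s → (p ∧ not r)) → r)))) ∧ not r) = min(0.12, 0) = 0
(r ∨ ((not (p ∨ not p) ∨ (p ∨ (s ∧ not ((not s → (p ∧ not r)) → r)))) ∧ not r)) = max(0.58, 0) = 0.58
not (r ∨ ((not (p ∨ not p) ∨ (p ∨ (s ∧ not ((not s → (p ∧ not r)) → r)))) ∧ not r)): Gödel ¬ of 0.58 = 0 (operand ≠ 0)

0.00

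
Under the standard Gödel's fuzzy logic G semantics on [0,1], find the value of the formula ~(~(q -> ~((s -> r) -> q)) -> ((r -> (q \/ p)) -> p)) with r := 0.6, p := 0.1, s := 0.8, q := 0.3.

0.00

(s -> r): 0.8 > 0.6, so result = 0.6
((s -> r) -> q): 0.6 > 0.3, so result = 0.3
~((s -> r) -> q): Gödel ¬ of 0.3 = 0 (operand ≠ 0)
(q -> ~((s -> r) -> q)): 0.3 > 0, so result = 0
~(q -> ~((s -> r) -> q)): Gödel ¬ of 0 = 1 (operand is 0)
(q \/ p) = max(0.3, 0.1) = 0.3
(r -> (q \/ p)): 0.6 > 0.3, so result = 0.3
((r -> (q \/ p)) -> p): 0.3 > 0.1, so result = 0.1
(~(q -> ~((s -> r) -> q)) -> ((r -> (q \/ p)) -> p)): 1 > 0.1, so result = 0.1
~(~(q -> ~((s -> r) -> q)) -> ((r -> (q \/ p)) -> p)): Gödel ¬ of 0.1 = 0 (operand ≠ 0)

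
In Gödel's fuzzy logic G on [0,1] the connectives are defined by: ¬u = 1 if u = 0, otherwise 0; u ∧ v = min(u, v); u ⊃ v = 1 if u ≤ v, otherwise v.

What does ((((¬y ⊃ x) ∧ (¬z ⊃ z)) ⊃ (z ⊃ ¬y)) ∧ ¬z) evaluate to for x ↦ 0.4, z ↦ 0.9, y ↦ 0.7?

0.00

¬y: Gödel ¬ of 0.7 = 0 (operand ≠ 0)
(¬y ⊃ x): 0 ≤ 0.4, so result = 1
¬z: Gödel ¬ of 0.9 = 0 (operand ≠ 0)
(¬z ⊃ z): 0 ≤ 0.9, so result = 1
((¬y ⊃ x) ∧ (¬z ⊃ z)) = min(1, 1) = 1
¬y: Gödel ¬ of 0.7 = 0 (operand ≠ 0)
(z ⊃ ¬y): 0.9 > 0, so result = 0
(((¬y ⊃ x) ∧ (¬z ⊃ z)) ⊃ (z ⊃ ¬y)): 1 > 0, so result = 0
¬z: Gödel ¬ of 0.9 = 0 (operand ≠ 0)
((((¬y ⊃ x) ∧ (¬z ⊃ z)) ⊃ (z ⊃ ¬y)) ∧ ¬z) = min(0, 0) = 0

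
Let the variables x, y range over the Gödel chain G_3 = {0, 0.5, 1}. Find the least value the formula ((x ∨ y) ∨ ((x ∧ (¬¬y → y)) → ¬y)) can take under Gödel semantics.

The minimum is attained at x = 0.5, y = 0.5:
  (x ∨ y) = max(0.5, 0.5) = 0.5
  ¬y: Gödel ¬ of 0.5 = 0 (operand ≠ 0)
  ¬¬y: Gödel ¬ of 0 = 1 (operand is 0)
  (¬¬y → y): 1 > 0.5, so result = 0.5
  (x ∧ (¬¬y → y)) = min(0.5, 0.5) = 0.5
  ¬y: Gödel ¬ of 0.5 = 0 (operand ≠ 0)
  ((x ∧ (¬¬y → y)) → ¬y): 0.5 > 0, so result = 0
  ((x ∨ y) ∨ ((x ∧ (¬¬y → y)) → ¬y)) = max(0.5, 0) = 0.5
Checking all 9 assignments confirms none give a value below 0.50.

0.50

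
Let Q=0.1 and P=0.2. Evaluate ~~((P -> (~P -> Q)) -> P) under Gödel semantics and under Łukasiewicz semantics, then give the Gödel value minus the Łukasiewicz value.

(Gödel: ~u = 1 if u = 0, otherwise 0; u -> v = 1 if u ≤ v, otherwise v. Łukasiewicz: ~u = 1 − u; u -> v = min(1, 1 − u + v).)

0.80

Gödel evaluation:
  ~P: Gödel ¬ of 0.2 = 0 (operand ≠ 0)
  (~P -> Q): 0 ≤ 0.1, so result = 1
  (P -> (~P -> Q)): 0.2 ≤ 1, so result = 1
  ((P -> (~P -> Q)) -> P): 1 > 0.2, so result = 0.2
  ~((P -> (~P -> Q)) -> P): Gödel ¬ of 0.2 = 0 (operand ≠ 0)
  ~~((P -> (~P -> Q)) -> P): Gödel ¬ of 0 = 1 (operand is 0)
  Gödel value = 1
Łukasiewicz evaluation:
  ~P: Łukasiewicz ¬ gives 1 − 0.2 = 0.8
  (~P -> Q): min(1, 1 − 0.8 + 0.1) = 0.3
  (P -> (~P -> Q)): min(1, 1 − 0.2 + 0.3) = 1
  ((P -> (~P -> Q)) -> P): min(1, 1 − 1 + 0.2) = 0.2
  ~((P -> (~P -> Q)) -> P): Łukasiewicz ¬ gives 1 − 0.2 = 0.8
  ~~((P -> (~P -> Q)) -> P): Łukasiewicz ¬ gives 1 − 0.8 = 0.2
  Łukasiewicz value = 0.2
Difference: 1 − 0.2 = 0.80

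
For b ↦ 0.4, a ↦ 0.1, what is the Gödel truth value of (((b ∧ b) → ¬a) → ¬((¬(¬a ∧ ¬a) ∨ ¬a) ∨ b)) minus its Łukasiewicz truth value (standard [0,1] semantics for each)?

Gödel evaluation:
  (b ∧ b) = min(0.4, 0.4) = 0.4
  ¬a: Gödel ¬ of 0.1 = 0 (operand ≠ 0)
  ((b ∧ b) → ¬a): 0.4 > 0, so result = 0
  ¬a: Gödel ¬ of 0.1 = 0 (operand ≠ 0)
  ¬a: Gödel ¬ of 0.1 = 0 (operand ≠ 0)
  (¬a ∧ ¬a) = min(0, 0) = 0
  ¬(¬a ∧ ¬a): Gödel ¬ of 0 = 1 (operand is 0)
  ¬a: Gödel ¬ of 0.1 = 0 (operand ≠ 0)
  (¬(¬a ∧ ¬a) ∨ ¬a) = max(1, 0) = 1
  ((¬(¬a ∧ ¬a) ∨ ¬a) ∨ b) = max(1, 0.4) = 1
  ¬((¬(¬a ∧ ¬a) ∨ ¬a) ∨ b): Gödel ¬ of 1 = 0 (operand ≠ 0)
  (((b ∧ b) → ¬a) → ¬((¬(¬a ∧ ¬a) ∨ ¬a) ∨ b)): 0 ≤ 0, so result = 1
  Gödel value = 1
Łukasiewicz evaluation:
  (b ∧ b) = min(0.4, 0.4) = 0.4
  ¬a: Łukasiewicz ¬ gives 1 − 0.1 = 0.9
  ((b ∧ b) → ¬a): min(1, 1 − 0.4 + 0.9) = 1
  ¬a: Łukasiewicz ¬ gives 1 − 0.1 = 0.9
  ¬a: Łukasiewicz ¬ gives 1 − 0.1 = 0.9
  (¬a ∧ ¬a) = min(0.9, 0.9) = 0.9
  ¬(¬a ∧ ¬a): Łukasiewicz ¬ gives 1 − 0.9 = 0.1
  ¬a: Łukasiewicz ¬ gives 1 − 0.1 = 0.9
  (¬(¬a ∧ ¬a) ∨ ¬a) = max(0.1, 0.9) = 0.9
  ((¬(¬a ∧ ¬a) ∨ ¬a) ∨ b) = max(0.9, 0.4) = 0.9
  ¬((¬(¬a ∧ ¬a) ∨ ¬a) ∨ b): Łukasiewicz ¬ gives 1 − 0.9 = 0.1
  (((b ∧ b) → ¬a) → ¬((¬(¬a ∧ ¬a) ∨ ¬a) ∨ b)): min(1, 1 − 1 + 0.1) = 0.1
  Łukasiewicz value = 0.1
Difference: 1 − 0.1 = 0.90

0.90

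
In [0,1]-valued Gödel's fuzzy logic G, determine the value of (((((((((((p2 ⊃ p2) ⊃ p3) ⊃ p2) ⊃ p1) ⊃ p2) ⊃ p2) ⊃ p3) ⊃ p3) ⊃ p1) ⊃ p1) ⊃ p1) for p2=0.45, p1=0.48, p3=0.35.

0.48

(p2 ⊃ p2): 0.45 ≤ 0.45, so result = 1
((p2 ⊃ p2) ⊃ p3): 1 > 0.35, so result = 0.35
(((p2 ⊃ p2) ⊃ p3) ⊃ p2): 0.35 ≤ 0.45, so result = 1
((((p2 ⊃ p2) ⊃ p3) ⊃ p2) ⊃ p1): 1 > 0.48, so result = 0.48
(((((p2 ⊃ p2) ⊃ p3) ⊃ p2) ⊃ p1) ⊃ p2): 0.48 > 0.45, so result = 0.45
((((((p2 ⊃ p2) ⊃ p3) ⊃ p2) ⊃ p1) ⊃ p2) ⊃ p2): 0.45 ≤ 0.45, so result = 1
(((((((p2 ⊃ p2) ⊃ p3) ⊃ p2) ⊃ p1) ⊃ p2) ⊃ p2) ⊃ p3): 1 > 0.35, so result = 0.35
((((((((p2 ⊃ p2) ⊃ p3) ⊃ p2) ⊃ p1) ⊃ p2) ⊃ p2) ⊃ p3) ⊃ p3): 0.35 ≤ 0.35, so result = 1
(((((((((p2 ⊃ p2) ⊃ p3) ⊃ p2) ⊃ p1) ⊃ p2) ⊃ p2) ⊃ p3) ⊃ p3) ⊃ p1): 1 > 0.48, so result = 0.48
((((((((((p2 ⊃ p2) ⊃ p3) ⊃ p2) ⊃ p1) ⊃ p2) ⊃ p2) ⊃ p3) ⊃ p3) ⊃ p1) ⊃ p1): 0.48 ≤ 0.48, so result = 1
(((((((((((p2 ⊃ p2) ⊃ p3) ⊃ p2) ⊃ p1) ⊃ p2) ⊃ p2) ⊃ p3) ⊃ p3) ⊃ p1) ⊃ p1) ⊃ p1): 1 > 0.48, so result = 0.48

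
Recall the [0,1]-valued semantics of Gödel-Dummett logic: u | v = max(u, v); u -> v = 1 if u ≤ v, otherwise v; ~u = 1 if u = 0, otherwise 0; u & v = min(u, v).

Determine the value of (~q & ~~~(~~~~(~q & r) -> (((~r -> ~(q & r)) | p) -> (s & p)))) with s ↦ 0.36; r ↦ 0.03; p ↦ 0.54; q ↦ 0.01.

0.00

~q: Gödel ¬ of 0.01 = 0 (operand ≠ 0)
~q: Gödel ¬ of 0.01 = 0 (operand ≠ 0)
(~q & r) = min(0, 0.03) = 0
~(~q & r): Gödel ¬ of 0 = 1 (operand is 0)
~~(~q & r): Gödel ¬ of 1 = 0 (operand ≠ 0)
~~~(~q & r): Gödel ¬ of 0 = 1 (operand is 0)
~~~~(~q & r): Gödel ¬ of 1 = 0 (operand ≠ 0)
~r: Gödel ¬ of 0.03 = 0 (operand ≠ 0)
(q & r) = min(0.01, 0.03) = 0.01
~(q & r): Gödel ¬ of 0.01 = 0 (operand ≠ 0)
(~r -> ~(q & r)): 0 ≤ 0, so result = 1
((~r -> ~(q & r)) | p) = max(1, 0.54) = 1
(s & p) = min(0.36, 0.54) = 0.36
(((~r -> ~(q & r)) | p) -> (s & p)): 1 > 0.36, so result = 0.36
(~~~~(~q & r) -> (((~r -> ~(q & r)) | p) -> (s & p))): 0 ≤ 0.36, so result = 1
~(~~~~(~q & r) -> (((~r -> ~(q & r)) | p) -> (s & p))): Gödel ¬ of 1 = 0 (operand ≠ 0)
~~(~~~~(~q & r) -> (((~r -> ~(q & r)) | p) -> (s & p))): Gödel ¬ of 0 = 1 (operand is 0)
~~~(~~~~(~q & r) -> (((~r -> ~(q & r)) | p) -> (s & p))): Gödel ¬ of 1 = 0 (operand ≠ 0)
(~q & ~~~(~~~~(~q & r) -> (((~r -> ~(q & r)) | p) -> (s & p)))) = min(0, 0) = 0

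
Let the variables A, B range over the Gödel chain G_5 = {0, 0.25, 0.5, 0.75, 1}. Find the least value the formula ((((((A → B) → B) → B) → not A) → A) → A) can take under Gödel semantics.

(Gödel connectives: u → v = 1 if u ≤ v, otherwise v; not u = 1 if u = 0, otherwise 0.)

0.25

The minimum is attained at A = 0.25, B = 0.25:
  (A → B): 0.25 ≤ 0.25, so result = 1
  ((A → B) → B): 1 > 0.25, so result = 0.25
  (((A → B) → B) → B): 0.25 ≤ 0.25, so result = 1
  not A: Gödel ¬ of 0.25 = 0 (operand ≠ 0)
  ((((A → B) → B) → B) → not A): 1 > 0, so result = 0
  (((((A → B) → B) → B) → not A) → A): 0 ≤ 0.25, so result = 1
  ((((((A → B) → B) → B) → not A) → A) → A): 1 > 0.25, so result = 0.25
Checking all 25 assignments confirms none give a value below 0.25.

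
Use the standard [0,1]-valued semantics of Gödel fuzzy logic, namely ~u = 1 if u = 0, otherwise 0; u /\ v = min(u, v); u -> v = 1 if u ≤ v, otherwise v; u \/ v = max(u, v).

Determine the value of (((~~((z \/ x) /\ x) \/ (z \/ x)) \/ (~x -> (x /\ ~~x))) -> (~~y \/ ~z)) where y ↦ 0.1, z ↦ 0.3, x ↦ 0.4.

1.00

(z \/ x) = max(0.3, 0.4) = 0.4
((z \/ x) /\ x) = min(0.4, 0.4) = 0.4
~((z \/ x) /\ x): Gödel ¬ of 0.4 = 0 (operand ≠ 0)
~~((z \/ x) /\ x): Gödel ¬ of 0 = 1 (operand is 0)
(z \/ x) = max(0.3, 0.4) = 0.4
(~~((z \/ x) /\ x) \/ (z \/ x)) = max(1, 0.4) = 1
~x: Gödel ¬ of 0.4 = 0 (operand ≠ 0)
~x: Gödel ¬ of 0.4 = 0 (operand ≠ 0)
~~x: Gödel ¬ of 0 = 1 (operand is 0)
(x /\ ~~x) = min(0.4, 1) = 0.4
(~x -> (x /\ ~~x)): 0 ≤ 0.4, so result = 1
((~~((z \/ x) /\ x) \/ (z \/ x)) \/ (~x -> (x /\ ~~x))) = max(1, 1) = 1
~y: Gödel ¬ of 0.1 = 0 (operand ≠ 0)
~~y: Gödel ¬ of 0 = 1 (operand is 0)
~z: Gödel ¬ of 0.3 = 0 (operand ≠ 0)
(~~y \/ ~z) = max(1, 0) = 1
(((~~((z \/ x) /\ x) \/ (z \/ x)) \/ (~x -> (x /\ ~~x))) -> (~~y \/ ~z)): 1 ≤ 1, so result = 1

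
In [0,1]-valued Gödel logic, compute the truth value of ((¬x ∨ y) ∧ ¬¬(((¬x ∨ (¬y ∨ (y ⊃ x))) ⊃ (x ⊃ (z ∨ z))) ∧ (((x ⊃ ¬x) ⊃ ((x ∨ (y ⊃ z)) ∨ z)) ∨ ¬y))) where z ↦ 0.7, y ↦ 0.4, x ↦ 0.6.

¬x: Gödel ¬ of 0.6 = 0 (operand ≠ 0)
(¬x ∨ y) = max(0, 0.4) = 0.4
¬x: Gödel ¬ of 0.6 = 0 (operand ≠ 0)
¬y: Gödel ¬ of 0.4 = 0 (operand ≠ 0)
(y ⊃ x): 0.4 ≤ 0.6, so result = 1
(¬y ∨ (y ⊃ x)) = max(0, 1) = 1
(¬x ∨ (¬y ∨ (y ⊃ x))) = max(0, 1) = 1
(z ∨ z) = max(0.7, 0.7) = 0.7
(x ⊃ (z ∨ z)): 0.6 ≤ 0.7, so result = 1
((¬x ∨ (¬y ∨ (y ⊃ x))) ⊃ (x ⊃ (z ∨ z))): 1 ≤ 1, so result = 1
¬x: Gödel ¬ of 0.6 = 0 (operand ≠ 0)
(x ⊃ ¬x): 0.6 > 0, so result = 0
(y ⊃ z): 0.4 ≤ 0.7, so result = 1
(x ∨ (y ⊃ z)) = max(0.6, 1) = 1
((x ∨ (y ⊃ z)) ∨ z) = max(1, 0.7) = 1
((x ⊃ ¬x) ⊃ ((x ∨ (y ⊃ z)) ∨ z)): 0 ≤ 1, so result = 1
¬y: Gödel ¬ of 0.4 = 0 (operand ≠ 0)
(((x ⊃ ¬x) ⊃ ((x ∨ (y ⊃ z)) ∨ z)) ∨ ¬y) = max(1, 0) = 1
(((¬x ∨ (¬y ∨ (y ⊃ x))) ⊃ (x ⊃ (z ∨ z))) ∧ (((x ⊃ ¬x) ⊃ ((x ∨ (y ⊃ z)) ∨ z)) ∨ ¬y)) = min(1, 1) = 1
¬(((¬x ∨ (¬y ∨ (y ⊃ x))) ⊃ (x ⊃ (z ∨ z))) ∧ (((x ⊃ ¬x) ⊃ ((x ∨ (y ⊃ z)) ∨ z)) ∨ ¬y)): Gödel ¬ of 1 = 0 (operand ≠ 0)
¬¬(((¬x ∨ (¬y ∨ (y ⊃ x))) ⊃ (x ⊃ (z ∨ z))) ∧ (((x ⊃ ¬x) ⊃ ((x ∨ (y ⊃ z)) ∨ z)) ∨ ¬y)): Gödel ¬ of 0 = 1 (operand is 0)
((¬x ∨ y) ∧ ¬¬(((¬x ∨ (¬y ∨ (y ⊃ x))) ⊃ (x ⊃ (z ∨ z))) ∧ (((x ⊃ ¬x) ⊃ ((x ∨ (y ⊃ z)) ∨ z)) ∨ ¬y))) = min(0.4, 1) = 0.4

0.40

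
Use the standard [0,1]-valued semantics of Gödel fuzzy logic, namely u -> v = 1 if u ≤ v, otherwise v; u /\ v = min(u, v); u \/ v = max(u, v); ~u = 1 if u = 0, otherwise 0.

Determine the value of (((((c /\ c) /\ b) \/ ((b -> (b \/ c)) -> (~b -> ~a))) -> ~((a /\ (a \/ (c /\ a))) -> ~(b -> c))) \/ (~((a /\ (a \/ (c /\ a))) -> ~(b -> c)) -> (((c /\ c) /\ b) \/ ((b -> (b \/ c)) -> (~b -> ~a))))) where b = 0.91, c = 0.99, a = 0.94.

(c /\ c) = min(0.99, 0.99) = 0.99
((c /\ c) /\ b) = min(0.99, 0.91) = 0.91
(b \/ c) = max(0.91, 0.99) = 0.99
(b -> (b \/ c)): 0.91 ≤ 0.99, so result = 1
~b: Gödel ¬ of 0.91 = 0 (operand ≠ 0)
~a: Gödel ¬ of 0.94 = 0 (operand ≠ 0)
(~b -> ~a): 0 ≤ 0, so result = 1
((b -> (b \/ c)) -> (~b -> ~a)): 1 ≤ 1, so result = 1
(((c /\ c) /\ b) \/ ((b -> (b \/ c)) -> (~b -> ~a))) = max(0.91, 1) = 1
(c /\ a) = min(0.99, 0.94) = 0.94
(a \/ (c /\ a)) = max(0.94, 0.94) = 0.94
(a /\ (a \/ (c /\ a))) = min(0.94, 0.94) = 0.94
(b -> c): 0.91 ≤ 0.99, so result = 1
~(b -> c): Gödel ¬ of 1 = 0 (operand ≠ 0)
((a /\ (a \/ (c /\ a))) -> ~(b -> c)): 0.94 > 0, so result = 0
~((a /\ (a \/ (c /\ a))) -> ~(b -> c)): Gödel ¬ of 0 = 1 (operand is 0)
((((c /\ c) /\ b) \/ ((b -> (b \/ c)) -> (~b -> ~a))) -> ~((a /\ (a \/ (c /\ a))) -> ~(b -> c))): 1 ≤ 1, so result = 1
(c /\ a) = min(0.99, 0.94) = 0.94
(a \/ (c /\ a)) = max(0.94, 0.94) = 0.94
(a /\ (a \/ (c /\ a))) = min(0.94, 0.94) = 0.94
(b -> c): 0.91 ≤ 0.99, so result = 1
~(b -> c): Gödel ¬ of 1 = 0 (operand ≠ 0)
((a /\ (a \/ (c /\ a))) -> ~(b -> c)): 0.94 > 0, so result = 0
~((a /\ (a \/ (c /\ a))) -> ~(b -> c)): Gödel ¬ of 0 = 1 (operand is 0)
(c /\ c) = min(0.99, 0.99) = 0.99
((c /\ c) /\ b) = min(0.99, 0.91) = 0.91
(b \/ c) = max(0.91, 0.99) = 0.99
(b -> (b \/ c)): 0.91 ≤ 0.99, so result = 1
~b: Gödel ¬ of 0.91 = 0 (operand ≠ 0)
~a: Gödel ¬ of 0.94 = 0 (operand ≠ 0)
(~b -> ~a): 0 ≤ 0, so result = 1
((b -> (b \/ c)) -> (~b -> ~a)): 1 ≤ 1, so result = 1
(((c /\ c) /\ b) \/ ((b -> (b \/ c)) -> (~b -> ~a))) = max(0.91, 1) = 1
(~((a /\ (a \/ (c /\ a))) -> ~(b -> c)) -> (((c /\ c) /\ b) \/ ((b -> (b \/ c)) -> (~b -> ~a)))): 1 ≤ 1, so result = 1
(((((c /\ c) /\ b) \/ ((b -> (b \/ c)) -> (~b -> ~a))) -> ~((a /\ (a \/ (c /\ a))) -> ~(b -> c))) \/ (~((a /\ (a \/ (c /\ a))) -> ~(b -> c)) -> (((c /\ c) /\ b) \/ ((b -> (b \/ c)) -> (~b -> ~a))))) = max(1, 1) = 1

1.00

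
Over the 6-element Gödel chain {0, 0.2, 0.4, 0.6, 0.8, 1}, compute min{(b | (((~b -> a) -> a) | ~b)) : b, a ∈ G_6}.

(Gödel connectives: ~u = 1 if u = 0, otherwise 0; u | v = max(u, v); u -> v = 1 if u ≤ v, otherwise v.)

The minimum is attained at b = 0.2, a = 0:
  ~b: Gödel ¬ of 0.2 = 0 (operand ≠ 0)
  (~b -> a): 0 ≤ 0, so result = 1
  ((~b -> a) -> a): 1 > 0, so result = 0
  ~b: Gödel ¬ of 0.2 = 0 (operand ≠ 0)
  (((~b -> a) -> a) | ~b) = max(0, 0) = 0
  (b | (((~b -> a) -> a) | ~b)) = max(0.2, 0) = 0.2
Checking all 36 assignments confirms none give a value below 0.20.

0.20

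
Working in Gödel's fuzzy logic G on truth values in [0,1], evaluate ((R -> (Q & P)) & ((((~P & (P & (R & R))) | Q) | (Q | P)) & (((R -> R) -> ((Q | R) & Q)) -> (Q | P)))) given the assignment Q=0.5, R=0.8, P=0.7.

0.50

(Q & P) = min(0.5, 0.7) = 0.5
(R -> (Q & P)): 0.8 > 0.5, so result = 0.5
~P: Gödel ¬ of 0.7 = 0 (operand ≠ 0)
(R & R) = min(0.8, 0.8) = 0.8
(P & (R & R)) = min(0.7, 0.8) = 0.7
(~P & (P & (R & R))) = min(0, 0.7) = 0
((~P & (P & (R & R))) | Q) = max(0, 0.5) = 0.5
(Q | P) = max(0.5, 0.7) = 0.7
(((~P & (P & (R & R))) | Q) | (Q | P)) = max(0.5, 0.7) = 0.7
(R -> R): 0.8 ≤ 0.8, so result = 1
(Q | R) = max(0.5, 0.8) = 0.8
((Q | R) & Q) = min(0.8, 0.5) = 0.5
((R -> R) -> ((Q | R) & Q)): 1 > 0.5, so result = 0.5
(Q | P) = max(0.5, 0.7) = 0.7
(((R -> R) -> ((Q | R) & Q)) -> (Q | P)): 0.5 ≤ 0.7, so result = 1
((((~P & (P & (R & R))) | Q) | (Q | P)) & (((R -> R) -> ((Q | R) & Q)) -> (Q | P))) = min(0.7, 1) = 0.7
((R -> (Q & P)) & ((((~P & (P & (R & R))) | Q) | (Q | P)) & (((R -> R) -> ((Q | R) & Q)) -> (Q | P)))) = min(0.5, 0.7) = 0.5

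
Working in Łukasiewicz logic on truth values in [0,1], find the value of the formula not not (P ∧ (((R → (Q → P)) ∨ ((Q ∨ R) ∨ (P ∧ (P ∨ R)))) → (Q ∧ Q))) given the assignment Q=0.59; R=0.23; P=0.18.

(Q → P): min(1, 1 − 0.59 + 0.18) = 0.59
(R → (Q → P)): min(1, 1 − 0.23 + 0.59) = 1
(Q ∨ R) = max(0.59, 0.23) = 0.59
(P ∨ R) = max(0.18, 0.23) = 0.23
(P ∧ (P ∨ R)) = min(0.18, 0.23) = 0.18
((Q ∨ R) ∨ (P ∧ (P ∨ R))) = max(0.59, 0.18) = 0.59
((R → (Q → P)) ∨ ((Q ∨ R) ∨ (P ∧ (P ∨ R)))) = max(1, 0.59) = 1
(Q ∧ Q) = min(0.59, 0.59) = 0.59
(((R → (Q → P)) ∨ ((Q ∨ R) ∨ (P ∧ (P ∨ R)))) → (Q ∧ Q)): min(1, 1 − 1 + 0.59) = 0.59
(P ∧ (((R → (Q → P)) ∨ ((Q ∨ R) ∨ (P ∧ (P ∨ R)))) → (Q ∧ Q))) = min(0.18, 0.59) = 0.18
not (P ∧ (((R → (Q → P)) ∨ ((Q ∨ R) ∨ (P ∧ (P ∨ R)))) → (Q ∧ Q))): Łukasiewicz ¬ gives 1 − 0.18 = 0.82
not not (P ∧ (((R → (Q → P)) ∨ ((Q ∨ R) ∨ (P ∧ (P ∨ R)))) → (Q ∧ Q))): Łukasiewicz ¬ gives 1 − 0.82 = 0.18

0.18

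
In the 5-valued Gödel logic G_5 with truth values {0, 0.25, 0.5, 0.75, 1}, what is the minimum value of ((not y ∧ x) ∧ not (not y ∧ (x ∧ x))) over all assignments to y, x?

0.00

The minimum is attained at y = 0, x = 0:
  not y: Gödel ¬ of 0 = 1 (operand is 0)
  (not y ∧ x) = min(1, 0) = 0
  not y: Gödel ¬ of 0 = 1 (operand is 0)
  (x ∧ x) = min(0, 0) = 0
  (not y ∧ (x ∧ x)) = min(1, 0) = 0
  not (not y ∧ (x ∧ x)): Gödel ¬ of 0 = 1 (operand is 0)
  ((not y ∧ x) ∧ not (not y ∧ (x ∧ x))) = min(0, 1) = 0
Checking all 25 assignments confirms none give a value below 0.00.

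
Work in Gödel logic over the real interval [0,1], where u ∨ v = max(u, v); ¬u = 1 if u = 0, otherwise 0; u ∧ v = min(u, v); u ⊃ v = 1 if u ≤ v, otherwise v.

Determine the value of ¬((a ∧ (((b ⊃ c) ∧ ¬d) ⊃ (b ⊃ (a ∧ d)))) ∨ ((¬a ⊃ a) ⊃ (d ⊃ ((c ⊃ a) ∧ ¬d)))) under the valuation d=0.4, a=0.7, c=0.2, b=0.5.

0.00

(b ⊃ c): 0.5 > 0.2, so result = 0.2
¬d: Gödel ¬ of 0.4 = 0 (operand ≠ 0)
((b ⊃ c) ∧ ¬d) = min(0.2, 0) = 0
(a ∧ d) = min(0.7, 0.4) = 0.4
(b ⊃ (a ∧ d)): 0.5 > 0.4, so result = 0.4
(((b ⊃ c) ∧ ¬d) ⊃ (b ⊃ (a ∧ d))): 0 ≤ 0.4, so result = 1
(a ∧ (((b ⊃ c) ∧ ¬d) ⊃ (b ⊃ (a ∧ d)))) = min(0.7, 1) = 0.7
¬a: Gödel ¬ of 0.7 = 0 (operand ≠ 0)
(¬a ⊃ a): 0 ≤ 0.7, so result = 1
(c ⊃ a): 0.2 ≤ 0.7, so result = 1
¬d: Gödel ¬ of 0.4 = 0 (operand ≠ 0)
((c ⊃ a) ∧ ¬d) = min(1, 0) = 0
(d ⊃ ((c ⊃ a) ∧ ¬d)): 0.4 > 0, so result = 0
((¬a ⊃ a) ⊃ (d ⊃ ((c ⊃ a) ∧ ¬d))): 1 > 0, so result = 0
((a ∧ (((b ⊃ c) ∧ ¬d) ⊃ (b ⊃ (a ∧ d)))) ∨ ((¬a ⊃ a) ⊃ (d ⊃ ((c ⊃ a) ∧ ¬d)))) = max(0.7, 0) = 0.7
¬((a ∧ (((b ⊃ c) ∧ ¬d) ⊃ (b ⊃ (a ∧ d)))) ∨ ((¬a ⊃ a) ⊃ (d ⊃ ((c ⊃ a) ∧ ¬d)))): Gödel ¬ of 0.7 = 0 (operand ≠ 0)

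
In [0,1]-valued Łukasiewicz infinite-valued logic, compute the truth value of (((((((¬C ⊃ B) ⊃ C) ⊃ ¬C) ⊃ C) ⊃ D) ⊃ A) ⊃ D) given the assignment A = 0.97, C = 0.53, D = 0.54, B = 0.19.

0.54

¬C: Łukasiewicz ¬ gives 1 − 0.53 = 0.47
(¬C ⊃ B): min(1, 1 − 0.47 + 0.19) = 0.72
((¬C ⊃ B) ⊃ C): min(1, 1 − 0.72 + 0.53) = 0.81
¬C: Łukasiewicz ¬ gives 1 − 0.53 = 0.47
(((¬C ⊃ B) ⊃ C) ⊃ ¬C): min(1, 1 − 0.81 + 0.47) = 0.66
((((¬C ⊃ B) ⊃ C) ⊃ ¬C) ⊃ C): min(1, 1 − 0.66 + 0.53) = 0.87
(((((¬C ⊃ B) ⊃ C) ⊃ ¬C) ⊃ C) ⊃ D): min(1, 1 − 0.87 + 0.54) = 0.67
((((((¬C ⊃ B) ⊃ C) ⊃ ¬C) ⊃ C) ⊃ D) ⊃ A): min(1, 1 − 0.67 + 0.97) = 1
(((((((¬C ⊃ B) ⊃ C) ⊃ ¬C) ⊃ C) ⊃ D) ⊃ A) ⊃ D): min(1, 1 − 1 + 0.54) = 0.54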